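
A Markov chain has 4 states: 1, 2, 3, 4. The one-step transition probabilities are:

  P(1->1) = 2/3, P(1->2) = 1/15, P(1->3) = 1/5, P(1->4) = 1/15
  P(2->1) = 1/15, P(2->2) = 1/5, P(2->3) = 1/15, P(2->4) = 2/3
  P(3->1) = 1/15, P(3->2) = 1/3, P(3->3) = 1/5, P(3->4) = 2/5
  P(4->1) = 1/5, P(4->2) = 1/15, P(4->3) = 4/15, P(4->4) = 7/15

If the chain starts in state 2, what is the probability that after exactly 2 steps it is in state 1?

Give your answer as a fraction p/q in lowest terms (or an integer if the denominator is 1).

Computing P^2 by repeated multiplication:
P^1 =
  1: [2/3, 1/15, 1/5, 1/15]
  2: [1/15, 1/5, 1/15, 2/3]
  3: [1/15, 1/3, 1/5, 2/5]
  4: [1/5, 1/15, 4/15, 7/15]
P^2 =
  1: [107/225, 29/225, 44/225, 1/5]
  2: [44/225, 1/9, 49/225, 107/225]
  3: [4/25, 37/225, 41/225, 37/75]
  4: [56/225, 11/75, 2/9, 86/225]

(P^2)[2 -> 1] = 44/225

Answer: 44/225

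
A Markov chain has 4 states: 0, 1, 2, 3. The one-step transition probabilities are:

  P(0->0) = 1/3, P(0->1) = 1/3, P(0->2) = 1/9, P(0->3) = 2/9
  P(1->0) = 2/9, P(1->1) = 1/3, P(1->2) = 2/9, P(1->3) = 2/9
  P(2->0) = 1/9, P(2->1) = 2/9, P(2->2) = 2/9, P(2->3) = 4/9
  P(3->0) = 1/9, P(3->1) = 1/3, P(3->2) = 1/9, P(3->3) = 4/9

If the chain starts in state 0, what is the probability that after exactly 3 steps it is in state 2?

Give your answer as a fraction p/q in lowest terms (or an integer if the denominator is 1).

Computing P^3 by repeated multiplication:
P^1 =
  0: [1/3, 1/3, 1/9, 2/9]
  1: [2/9, 1/3, 2/9, 2/9]
  2: [1/9, 2/9, 2/9, 4/9]
  3: [1/9, 1/3, 1/9, 4/9]
P^2 =
  0: [2/9, 26/81, 13/81, 8/27]
  1: [16/81, 25/81, 14/81, 26/81]
  2: [13/81, 25/81, 13/81, 10/27]
  3: [14/81, 26/81, 13/81, 28/81]
P^3 =
  0: [143/729, 230/729, 40/243, 236/729]
  1: [46/243, 229/729, 40/243, 242/729]
  2: [44/243, 230/729, 119/729, 248/729]
  3: [5/27, 230/729, 40/243, 244/729]

(P^3)[0 -> 2] = 40/243

Answer: 40/243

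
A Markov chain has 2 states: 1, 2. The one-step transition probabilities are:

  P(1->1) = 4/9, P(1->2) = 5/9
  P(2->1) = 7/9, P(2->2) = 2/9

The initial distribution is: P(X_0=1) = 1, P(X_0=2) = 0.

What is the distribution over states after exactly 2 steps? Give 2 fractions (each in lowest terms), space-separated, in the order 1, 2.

Answer: 17/27 10/27

Derivation:
Propagating the distribution step by step (d_{t+1} = d_t * P):
d_0 = (1=1, 2=0)
  d_1[1] = 1*4/9 + 0*7/9 = 4/9
  d_1[2] = 1*5/9 + 0*2/9 = 5/9
d_1 = (1=4/9, 2=5/9)
  d_2[1] = 4/9*4/9 + 5/9*7/9 = 17/27
  d_2[2] = 4/9*5/9 + 5/9*2/9 = 10/27
d_2 = (1=17/27, 2=10/27)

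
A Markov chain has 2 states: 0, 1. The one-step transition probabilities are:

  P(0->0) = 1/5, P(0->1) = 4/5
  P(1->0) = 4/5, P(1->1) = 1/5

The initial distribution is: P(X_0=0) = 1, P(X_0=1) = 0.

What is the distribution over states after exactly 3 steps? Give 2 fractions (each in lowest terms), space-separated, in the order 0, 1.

Answer: 49/125 76/125

Derivation:
Propagating the distribution step by step (d_{t+1} = d_t * P):
d_0 = (0=1, 1=0)
  d_1[0] = 1*1/5 + 0*4/5 = 1/5
  d_1[1] = 1*4/5 + 0*1/5 = 4/5
d_1 = (0=1/5, 1=4/5)
  d_2[0] = 1/5*1/5 + 4/5*4/5 = 17/25
  d_2[1] = 1/5*4/5 + 4/5*1/5 = 8/25
d_2 = (0=17/25, 1=8/25)
  d_3[0] = 17/25*1/5 + 8/25*4/5 = 49/125
  d_3[1] = 17/25*4/5 + 8/25*1/5 = 76/125
d_3 = (0=49/125, 1=76/125)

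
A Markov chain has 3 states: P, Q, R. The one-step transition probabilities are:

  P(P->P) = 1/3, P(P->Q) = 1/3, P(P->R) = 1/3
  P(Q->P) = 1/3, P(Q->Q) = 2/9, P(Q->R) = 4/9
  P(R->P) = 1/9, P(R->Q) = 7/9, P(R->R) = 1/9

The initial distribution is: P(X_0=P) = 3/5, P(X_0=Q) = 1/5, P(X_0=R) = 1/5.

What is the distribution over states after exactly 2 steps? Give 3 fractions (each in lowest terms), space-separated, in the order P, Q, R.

Propagating the distribution step by step (d_{t+1} = d_t * P):
d_0 = (P=3/5, Q=1/5, R=1/5)
  d_1[P] = 3/5*1/3 + 1/5*1/3 + 1/5*1/9 = 13/45
  d_1[Q] = 3/5*1/3 + 1/5*2/9 + 1/5*7/9 = 2/5
  d_1[R] = 3/5*1/3 + 1/5*4/9 + 1/5*1/9 = 14/45
d_1 = (P=13/45, Q=2/5, R=14/45)
  d_2[P] = 13/45*1/3 + 2/5*1/3 + 14/45*1/9 = 107/405
  d_2[Q] = 13/45*1/3 + 2/5*2/9 + 14/45*7/9 = 173/405
  d_2[R] = 13/45*1/3 + 2/5*4/9 + 14/45*1/9 = 25/81
d_2 = (P=107/405, Q=173/405, R=25/81)

Answer: 107/405 173/405 25/81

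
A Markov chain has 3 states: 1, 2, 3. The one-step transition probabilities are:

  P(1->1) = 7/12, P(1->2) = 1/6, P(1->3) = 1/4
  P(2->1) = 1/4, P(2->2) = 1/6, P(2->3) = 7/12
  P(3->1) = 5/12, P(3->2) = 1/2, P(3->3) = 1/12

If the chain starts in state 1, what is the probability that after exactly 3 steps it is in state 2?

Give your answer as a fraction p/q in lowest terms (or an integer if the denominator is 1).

Computing P^3 by repeated multiplication:
P^1 =
  1: [7/12, 1/6, 1/4]
  2: [1/4, 1/6, 7/12]
  3: [5/12, 1/2, 1/12]
P^2 =
  1: [35/72, 1/4, 19/72]
  2: [31/72, 13/36, 5/24]
  3: [29/72, 7/36, 29/72]
P^3 =
  1: [197/432, 55/216, 125/432]
  2: [185/432, 17/72, 145/432]
  3: [65/144, 65/216, 107/432]

(P^3)[1 -> 2] = 55/216

Answer: 55/216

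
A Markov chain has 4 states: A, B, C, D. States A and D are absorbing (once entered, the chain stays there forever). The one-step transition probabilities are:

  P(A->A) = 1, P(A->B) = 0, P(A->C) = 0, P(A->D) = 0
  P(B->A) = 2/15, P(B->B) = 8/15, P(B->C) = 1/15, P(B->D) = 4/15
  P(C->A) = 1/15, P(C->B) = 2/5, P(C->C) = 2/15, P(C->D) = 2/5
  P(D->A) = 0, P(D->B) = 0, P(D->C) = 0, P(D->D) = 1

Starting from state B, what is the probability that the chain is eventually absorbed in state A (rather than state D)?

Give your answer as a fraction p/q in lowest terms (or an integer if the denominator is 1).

Answer: 27/85

Derivation:
Let a_i = P(absorbed in A | start in state i).
Boundary conditions: a_A = 1, a_D = 0.
For each transient state i, a_i = sum_j P(i->j) * a_j:
  a_B = 2/15*a_A + 8/15*a_B + 1/15*a_C + 4/15*a_D
  a_C = 1/15*a_A + 2/5*a_B + 2/15*a_C + 2/5*a_D

Substituting a_A = 1 and a_D = 0, rearrange to (I - Q) a = r where r[i] = P(i -> A):
  [7/15, -1/15] . (a_B, a_C) = 2/15
  [-2/5, 13/15] . (a_B, a_C) = 1/15

Solving yields:
  a_B = 27/85
  a_C = 19/85

Starting state is B, so the absorption probability is a_B = 27/85.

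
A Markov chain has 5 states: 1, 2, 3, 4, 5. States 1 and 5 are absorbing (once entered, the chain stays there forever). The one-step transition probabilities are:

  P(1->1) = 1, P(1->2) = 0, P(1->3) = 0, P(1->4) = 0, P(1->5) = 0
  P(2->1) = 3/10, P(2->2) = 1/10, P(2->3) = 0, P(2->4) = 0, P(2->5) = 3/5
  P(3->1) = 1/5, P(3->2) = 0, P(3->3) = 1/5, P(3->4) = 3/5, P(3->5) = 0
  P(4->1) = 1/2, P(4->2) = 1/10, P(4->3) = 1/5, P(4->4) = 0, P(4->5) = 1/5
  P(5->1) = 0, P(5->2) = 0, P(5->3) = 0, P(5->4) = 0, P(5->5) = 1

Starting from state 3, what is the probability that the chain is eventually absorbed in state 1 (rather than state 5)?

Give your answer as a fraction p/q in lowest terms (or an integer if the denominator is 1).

Answer: 13/17

Derivation:
Let a_i = P(absorbed in 1 | start in state i).
Boundary conditions: a_1 = 1, a_5 = 0.
For each transient state i, a_i = sum_j P(i->j) * a_j:
  a_2 = 3/10*a_1 + 1/10*a_2 + 0*a_3 + 0*a_4 + 3/5*a_5
  a_3 = 1/5*a_1 + 0*a_2 + 1/5*a_3 + 3/5*a_4 + 0*a_5
  a_4 = 1/2*a_1 + 1/10*a_2 + 1/5*a_3 + 0*a_4 + 1/5*a_5

Substituting a_1 = 1 and a_5 = 0, rearrange to (I - Q) a = r where r[i] = P(i -> 1):
  [9/10, 0, 0] . (a_2, a_3, a_4) = 3/10
  [0, 4/5, -3/5] . (a_2, a_3, a_4) = 1/5
  [-1/10, -1/5, 1] . (a_2, a_3, a_4) = 1/2

Solving yields:
  a_2 = 1/3
  a_3 = 13/17
  a_4 = 35/51

Starting state is 3, so the absorption probability is a_3 = 13/17.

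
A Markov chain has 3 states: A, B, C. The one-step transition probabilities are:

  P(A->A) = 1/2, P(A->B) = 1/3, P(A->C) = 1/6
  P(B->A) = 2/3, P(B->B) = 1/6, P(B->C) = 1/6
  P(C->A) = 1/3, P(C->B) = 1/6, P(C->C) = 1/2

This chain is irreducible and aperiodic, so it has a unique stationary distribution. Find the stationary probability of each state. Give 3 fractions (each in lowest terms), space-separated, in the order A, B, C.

Answer: 1/2 1/4 1/4

Derivation:
The stationary distribution satisfies pi = pi * P, i.e.:
  pi_A = 1/2*pi_A + 2/3*pi_B + 1/3*pi_C
  pi_B = 1/3*pi_A + 1/6*pi_B + 1/6*pi_C
  pi_C = 1/6*pi_A + 1/6*pi_B + 1/2*pi_C
with normalization: pi_A + pi_B + pi_C = 1.

Using the first 2 balance equations plus normalization, the linear system A*pi = b is:
  [-1/2, 2/3, 1/3] . pi = 0
  [1/3, -5/6, 1/6] . pi = 0
  [1, 1, 1] . pi = 1

Solving yields:
  pi_A = 1/2
  pi_B = 1/4
  pi_C = 1/4

Verification (pi * P):
  1/2*1/2 + 1/4*2/3 + 1/4*1/3 = 1/2 = pi_A  (ok)
  1/2*1/3 + 1/4*1/6 + 1/4*1/6 = 1/4 = pi_B  (ok)
  1/2*1/6 + 1/4*1/6 + 1/4*1/2 = 1/4 = pi_C  (ok)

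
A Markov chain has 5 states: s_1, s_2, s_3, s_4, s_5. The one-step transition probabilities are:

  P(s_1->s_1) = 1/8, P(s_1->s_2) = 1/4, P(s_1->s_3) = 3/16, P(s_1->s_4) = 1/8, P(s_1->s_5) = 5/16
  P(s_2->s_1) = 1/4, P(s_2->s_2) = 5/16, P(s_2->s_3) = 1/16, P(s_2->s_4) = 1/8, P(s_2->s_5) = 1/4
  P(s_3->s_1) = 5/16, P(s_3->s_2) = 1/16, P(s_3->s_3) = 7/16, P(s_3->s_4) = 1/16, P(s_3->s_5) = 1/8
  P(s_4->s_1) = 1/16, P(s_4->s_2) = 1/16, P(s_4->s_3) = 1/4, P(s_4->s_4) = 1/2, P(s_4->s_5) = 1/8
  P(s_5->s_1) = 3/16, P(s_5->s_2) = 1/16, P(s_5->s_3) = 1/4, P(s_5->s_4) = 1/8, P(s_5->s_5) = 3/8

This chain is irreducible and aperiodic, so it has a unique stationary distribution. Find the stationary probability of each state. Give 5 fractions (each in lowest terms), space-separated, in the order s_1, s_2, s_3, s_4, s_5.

Answer: 647/3324 585/4432 3487/13296 4621/26592 6311/26592

Derivation:
The stationary distribution satisfies pi = pi * P, i.e.:
  pi_s_1 = 1/8*pi_s_1 + 1/4*pi_s_2 + 5/16*pi_s_3 + 1/16*pi_s_4 + 3/16*pi_s_5
  pi_s_2 = 1/4*pi_s_1 + 5/16*pi_s_2 + 1/16*pi_s_3 + 1/16*pi_s_4 + 1/16*pi_s_5
  pi_s_3 = 3/16*pi_s_1 + 1/16*pi_s_2 + 7/16*pi_s_3 + 1/4*pi_s_4 + 1/4*pi_s_5
  pi_s_4 = 1/8*pi_s_1 + 1/8*pi_s_2 + 1/16*pi_s_3 + 1/2*pi_s_4 + 1/8*pi_s_5
  pi_s_5 = 5/16*pi_s_1 + 1/4*pi_s_2 + 1/8*pi_s_3 + 1/8*pi_s_4 + 3/8*pi_s_5
with normalization: pi_s_1 + pi_s_2 + pi_s_3 + pi_s_4 + pi_s_5 = 1.

Using the first 4 balance equations plus normalization, the linear system A*pi = b is:
  [-7/8, 1/4, 5/16, 1/16, 3/16] . pi = 0
  [1/4, -11/16, 1/16, 1/16, 1/16] . pi = 0
  [3/16, 1/16, -9/16, 1/4, 1/4] . pi = 0
  [1/8, 1/8, 1/16, -1/2, 1/8] . pi = 0
  [1, 1, 1, 1, 1] . pi = 1

Solving yields:
  pi_s_1 = 647/3324
  pi_s_2 = 585/4432
  pi_s_3 = 3487/13296
  pi_s_4 = 4621/26592
  pi_s_5 = 6311/26592

Verification (pi * P):
  647/3324*1/8 + 585/4432*1/4 + 3487/13296*5/16 + 4621/26592*1/16 + 6311/26592*3/16 = 647/3324 = pi_s_1  (ok)
  647/3324*1/4 + 585/4432*5/16 + 3487/13296*1/16 + 4621/26592*1/16 + 6311/26592*1/16 = 585/4432 = pi_s_2  (ok)
  647/3324*3/16 + 585/4432*1/16 + 3487/13296*7/16 + 4621/26592*1/4 + 6311/26592*1/4 = 3487/13296 = pi_s_3  (ok)
  647/3324*1/8 + 585/4432*1/8 + 3487/13296*1/16 + 4621/26592*1/2 + 6311/26592*1/8 = 4621/26592 = pi_s_4  (ok)
  647/3324*5/16 + 585/4432*1/4 + 3487/13296*1/8 + 4621/26592*1/8 + 6311/26592*3/8 = 6311/26592 = pi_s_5  (ok)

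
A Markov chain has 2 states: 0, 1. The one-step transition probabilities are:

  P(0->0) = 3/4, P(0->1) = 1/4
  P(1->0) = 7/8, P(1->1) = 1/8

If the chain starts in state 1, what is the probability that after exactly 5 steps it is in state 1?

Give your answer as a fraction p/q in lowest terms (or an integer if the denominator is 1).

Answer: 7281/32768

Derivation:
Computing P^5 by repeated multiplication:
P^1 =
  0: [3/4, 1/4]
  1: [7/8, 1/8]
P^2 =
  0: [25/32, 7/32]
  1: [49/64, 15/64]
P^3 =
  0: [199/256, 57/256]
  1: [399/512, 113/512]
P^4 =
  0: [1593/2048, 455/2048]
  1: [3185/4096, 911/4096]
P^5 =
  0: [12743/16384, 3641/16384]
  1: [25487/32768, 7281/32768]

(P^5)[1 -> 1] = 7281/32768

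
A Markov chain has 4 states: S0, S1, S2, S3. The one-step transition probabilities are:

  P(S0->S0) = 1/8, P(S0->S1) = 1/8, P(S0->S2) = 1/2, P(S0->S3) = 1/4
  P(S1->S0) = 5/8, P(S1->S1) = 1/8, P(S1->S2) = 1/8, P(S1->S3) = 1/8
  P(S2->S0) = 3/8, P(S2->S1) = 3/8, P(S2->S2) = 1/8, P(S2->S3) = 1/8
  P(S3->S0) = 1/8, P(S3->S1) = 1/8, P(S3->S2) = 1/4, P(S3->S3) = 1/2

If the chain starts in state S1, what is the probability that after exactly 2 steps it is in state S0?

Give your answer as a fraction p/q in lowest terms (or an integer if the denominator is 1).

Computing P^2 by repeated multiplication:
P^1 =
  S0: [1/8, 1/8, 1/2, 1/4]
  S1: [5/8, 1/8, 1/8, 1/8]
  S2: [3/8, 3/8, 1/8, 1/8]
  S3: [1/8, 1/8, 1/4, 1/2]
P^2 =
  S0: [5/16, 1/4, 13/64, 15/64]
  S1: [7/32, 5/32, 3/8, 1/4]
  S2: [11/32, 5/32, 9/32, 7/32]
  S3: [1/4, 3/16, 15/64, 21/64]

(P^2)[S1 -> S0] = 7/32

Answer: 7/32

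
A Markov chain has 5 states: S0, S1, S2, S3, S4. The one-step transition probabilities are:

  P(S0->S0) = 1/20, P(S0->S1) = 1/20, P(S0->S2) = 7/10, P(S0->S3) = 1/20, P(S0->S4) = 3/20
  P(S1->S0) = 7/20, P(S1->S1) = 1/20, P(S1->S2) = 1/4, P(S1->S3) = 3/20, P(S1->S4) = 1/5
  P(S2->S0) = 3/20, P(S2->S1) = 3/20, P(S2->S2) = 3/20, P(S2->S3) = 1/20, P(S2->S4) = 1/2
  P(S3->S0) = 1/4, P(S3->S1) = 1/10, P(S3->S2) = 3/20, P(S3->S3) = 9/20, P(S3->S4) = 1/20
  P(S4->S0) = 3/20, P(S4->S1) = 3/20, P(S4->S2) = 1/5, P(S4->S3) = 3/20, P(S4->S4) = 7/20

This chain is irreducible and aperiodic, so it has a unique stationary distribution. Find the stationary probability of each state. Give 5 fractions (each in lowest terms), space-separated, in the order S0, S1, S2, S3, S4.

The stationary distribution satisfies pi = pi * P, i.e.:
  pi_S0 = 1/20*pi_S0 + 7/20*pi_S1 + 3/20*pi_S2 + 1/4*pi_S3 + 3/20*pi_S4
  pi_S1 = 1/20*pi_S0 + 1/20*pi_S1 + 3/20*pi_S2 + 1/10*pi_S3 + 3/20*pi_S4
  pi_S2 = 7/10*pi_S0 + 1/4*pi_S1 + 3/20*pi_S2 + 3/20*pi_S3 + 1/5*pi_S4
  pi_S3 = 1/20*pi_S0 + 3/20*pi_S1 + 1/20*pi_S2 + 9/20*pi_S3 + 3/20*pi_S4
  pi_S4 = 3/20*pi_S0 + 1/5*pi_S1 + 1/2*pi_S2 + 1/20*pi_S3 + 7/20*pi_S4
with normalization: pi_S0 + pi_S1 + pi_S2 + pi_S3 + pi_S4 = 1.

Using the first 4 balance equations plus normalization, the linear system A*pi = b is:
  [-19/20, 7/20, 3/20, 1/4, 3/20] . pi = 0
  [1/20, -19/20, 3/20, 1/10, 3/20] . pi = 0
  [7/10, 1/4, -17/20, 3/20, 1/5] . pi = 0
  [1/20, 3/20, 1/20, -11/20, 3/20] . pi = 0
  [1, 1, 1, 1, 1] . pi = 1

Solving yields:
  pi_S0 = 12479/73046
  pi_S1 = 4162/36523
  pi_S2 = 9863/36523
  pi_S3 = 5526/36523
  pi_S4 = 21465/73046

Verification (pi * P):
  12479/73046*1/20 + 4162/36523*7/20 + 9863/36523*3/20 + 5526/36523*1/4 + 21465/73046*3/20 = 12479/73046 = pi_S0  (ok)
  12479/73046*1/20 + 4162/36523*1/20 + 9863/36523*3/20 + 5526/36523*1/10 + 21465/73046*3/20 = 4162/36523 = pi_S1  (ok)
  12479/73046*7/10 + 4162/36523*1/4 + 9863/36523*3/20 + 5526/36523*3/20 + 21465/73046*1/5 = 9863/36523 = pi_S2  (ok)
  12479/73046*1/20 + 4162/36523*3/20 + 9863/36523*1/20 + 5526/36523*9/20 + 21465/73046*3/20 = 5526/36523 = pi_S3  (ok)
  12479/73046*3/20 + 4162/36523*1/5 + 9863/36523*1/2 + 5526/36523*1/20 + 21465/73046*7/20 = 21465/73046 = pi_S4  (ok)

Answer: 12479/73046 4162/36523 9863/36523 5526/36523 21465/73046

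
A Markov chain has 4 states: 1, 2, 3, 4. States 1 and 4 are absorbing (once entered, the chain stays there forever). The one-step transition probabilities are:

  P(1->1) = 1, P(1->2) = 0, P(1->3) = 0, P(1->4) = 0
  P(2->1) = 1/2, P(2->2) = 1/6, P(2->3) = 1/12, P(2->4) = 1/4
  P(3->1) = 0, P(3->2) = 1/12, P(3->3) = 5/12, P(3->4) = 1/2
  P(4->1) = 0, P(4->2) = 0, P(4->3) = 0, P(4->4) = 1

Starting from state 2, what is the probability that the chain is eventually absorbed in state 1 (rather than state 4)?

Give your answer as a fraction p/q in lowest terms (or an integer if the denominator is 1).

Answer: 14/23

Derivation:
Let a_i = P(absorbed in 1 | start in state i).
Boundary conditions: a_1 = 1, a_4 = 0.
For each transient state i, a_i = sum_j P(i->j) * a_j:
  a_2 = 1/2*a_1 + 1/6*a_2 + 1/12*a_3 + 1/4*a_4
  a_3 = 0*a_1 + 1/12*a_2 + 5/12*a_3 + 1/2*a_4

Substituting a_1 = 1 and a_4 = 0, rearrange to (I - Q) a = r where r[i] = P(i -> 1):
  [5/6, -1/12] . (a_2, a_3) = 1/2
  [-1/12, 7/12] . (a_2, a_3) = 0

Solving yields:
  a_2 = 14/23
  a_3 = 2/23

Starting state is 2, so the absorption probability is a_2 = 14/23.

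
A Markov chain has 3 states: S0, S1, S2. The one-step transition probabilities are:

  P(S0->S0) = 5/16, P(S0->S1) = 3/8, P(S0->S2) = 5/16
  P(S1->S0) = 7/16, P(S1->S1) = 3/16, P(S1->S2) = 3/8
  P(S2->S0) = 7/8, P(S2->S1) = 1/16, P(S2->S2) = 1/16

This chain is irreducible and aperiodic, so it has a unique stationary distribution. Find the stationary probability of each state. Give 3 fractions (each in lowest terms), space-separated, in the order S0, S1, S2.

Answer: 27/55 19/77 101/385

Derivation:
The stationary distribution satisfies pi = pi * P, i.e.:
  pi_S0 = 5/16*pi_S0 + 7/16*pi_S1 + 7/8*pi_S2
  pi_S1 = 3/8*pi_S0 + 3/16*pi_S1 + 1/16*pi_S2
  pi_S2 = 5/16*pi_S0 + 3/8*pi_S1 + 1/16*pi_S2
with normalization: pi_S0 + pi_S1 + pi_S2 = 1.

Using the first 2 balance equations plus normalization, the linear system A*pi = b is:
  [-11/16, 7/16, 7/8] . pi = 0
  [3/8, -13/16, 1/16] . pi = 0
  [1, 1, 1] . pi = 1

Solving yields:
  pi_S0 = 27/55
  pi_S1 = 19/77
  pi_S2 = 101/385

Verification (pi * P):
  27/55*5/16 + 19/77*7/16 + 101/385*7/8 = 27/55 = pi_S0  (ok)
  27/55*3/8 + 19/77*3/16 + 101/385*1/16 = 19/77 = pi_S1  (ok)
  27/55*5/16 + 19/77*3/8 + 101/385*1/16 = 101/385 = pi_S2  (ok)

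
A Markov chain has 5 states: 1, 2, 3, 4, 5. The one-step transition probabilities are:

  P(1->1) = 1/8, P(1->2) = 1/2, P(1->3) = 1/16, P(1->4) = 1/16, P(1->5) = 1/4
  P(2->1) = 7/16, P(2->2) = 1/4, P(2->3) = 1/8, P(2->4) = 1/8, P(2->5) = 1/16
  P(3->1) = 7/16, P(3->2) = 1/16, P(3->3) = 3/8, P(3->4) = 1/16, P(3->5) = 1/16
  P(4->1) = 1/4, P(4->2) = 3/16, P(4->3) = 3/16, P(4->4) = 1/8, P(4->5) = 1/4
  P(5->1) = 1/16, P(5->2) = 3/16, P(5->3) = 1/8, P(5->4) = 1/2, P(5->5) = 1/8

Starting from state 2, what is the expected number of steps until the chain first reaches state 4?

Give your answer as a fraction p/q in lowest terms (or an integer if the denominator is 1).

Let h_i = expected steps to first reach 4 from state i.
Boundary: h_4 = 0.
First-step equations for the other states:
  h_1 = 1 + 1/8*h_1 + 1/2*h_2 + 1/16*h_3 + 1/16*h_4 + 1/4*h_5
  h_2 = 1 + 7/16*h_1 + 1/4*h_2 + 1/8*h_3 + 1/8*h_4 + 1/16*h_5
  h_3 = 1 + 7/16*h_1 + 1/16*h_2 + 3/8*h_3 + 1/16*h_4 + 1/16*h_5
  h_5 = 1 + 1/16*h_1 + 3/16*h_2 + 1/8*h_3 + 1/2*h_4 + 1/8*h_5

Substituting h_4 = 0 and rearranging gives the linear system (I - Q) h = 1:
  [7/8, -1/2, -1/16, -1/4] . (h_1, h_2, h_3, h_5) = 1
  [-7/16, 3/4, -1/8, -1/16] . (h_1, h_2, h_3, h_5) = 1
  [-7/16, -1/16, 5/8, -1/16] . (h_1, h_2, h_3, h_5) = 1
  [-1/16, -3/16, -1/8, 7/8] . (h_1, h_2, h_3, h_5) = 1

Solving yields:
  h_1 = 21040/3087
  h_2 = 2368/343
  h_3 = 7696/1029
  h_5 = 12896/3087

Starting state is 2, so the expected hitting time is h_2 = 2368/343.

Answer: 2368/343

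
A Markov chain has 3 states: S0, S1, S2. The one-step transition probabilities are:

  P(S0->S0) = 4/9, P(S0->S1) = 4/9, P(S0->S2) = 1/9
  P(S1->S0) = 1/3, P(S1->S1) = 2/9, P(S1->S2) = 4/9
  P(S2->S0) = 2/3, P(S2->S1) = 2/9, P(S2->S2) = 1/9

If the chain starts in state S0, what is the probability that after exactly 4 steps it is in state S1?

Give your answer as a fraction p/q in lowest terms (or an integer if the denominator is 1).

Computing P^4 by repeated multiplication:
P^1 =
  S0: [4/9, 4/9, 1/9]
  S1: [1/3, 2/9, 4/9]
  S2: [2/3, 2/9, 1/9]
P^2 =
  S0: [34/81, 26/81, 7/27]
  S1: [14/27, 8/27, 5/27]
  S2: [4/9, 10/27, 5/27]
P^3 =
  S0: [340/729, 230/729, 53/243]
  S1: [110/243, 82/243, 17/81]
  S2: [4/9, 26/81, 19/81]
P^4 =
  S0: [3004/6561, 2138/6561, 473/2187]
  S1: [992/2187, 706/2187, 163/729]
  S2: [112/243, 26/81, 53/243]

(P^4)[S0 -> S1] = 2138/6561

Answer: 2138/6561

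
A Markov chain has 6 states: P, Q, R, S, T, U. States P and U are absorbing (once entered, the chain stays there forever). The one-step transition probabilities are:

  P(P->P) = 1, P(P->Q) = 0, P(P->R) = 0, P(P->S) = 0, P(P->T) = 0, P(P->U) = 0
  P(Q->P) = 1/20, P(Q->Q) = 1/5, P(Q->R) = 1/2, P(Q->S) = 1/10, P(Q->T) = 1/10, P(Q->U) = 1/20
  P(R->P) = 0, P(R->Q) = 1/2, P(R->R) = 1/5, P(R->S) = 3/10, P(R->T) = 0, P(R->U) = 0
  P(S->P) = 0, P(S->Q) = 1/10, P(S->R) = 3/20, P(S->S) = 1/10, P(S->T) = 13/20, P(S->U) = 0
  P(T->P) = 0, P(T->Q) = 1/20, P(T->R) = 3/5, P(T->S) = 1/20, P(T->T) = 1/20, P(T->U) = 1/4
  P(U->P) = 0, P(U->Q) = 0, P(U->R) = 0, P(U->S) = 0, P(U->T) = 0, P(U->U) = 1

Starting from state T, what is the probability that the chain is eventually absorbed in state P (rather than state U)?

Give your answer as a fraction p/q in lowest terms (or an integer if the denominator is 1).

Answer: 659/4163

Derivation:
Let a_i = P(absorbed in P | start in state i).
Boundary conditions: a_P = 1, a_U = 0.
For each transient state i, a_i = sum_j P(i->j) * a_j:
  a_Q = 1/20*a_P + 1/5*a_Q + 1/2*a_R + 1/10*a_S + 1/10*a_T + 1/20*a_U
  a_R = 0*a_P + 1/2*a_Q + 1/5*a_R + 3/10*a_S + 0*a_T + 0*a_U
  a_S = 0*a_P + 1/10*a_Q + 3/20*a_R + 1/10*a_S + 13/20*a_T + 0*a_U
  a_T = 0*a_P + 1/20*a_Q + 3/5*a_R + 1/20*a_S + 1/20*a_T + 1/4*a_U

Substituting a_P = 1 and a_U = 0, rearrange to (I - Q) a = r where r[i] = P(i -> P):
  [4/5, -1/2, -1/10, -1/10] . (a_Q, a_R, a_S, a_T) = 1/20
  [-1/2, 4/5, -3/10, 0] . (a_Q, a_R, a_S, a_T) = 0
  [-1/10, -3/20, 9/10, -13/20] . (a_Q, a_R, a_S, a_T) = 0
  [-1/20, -3/5, -1/20, 19/20] . (a_Q, a_R, a_S, a_T) = 0

Solving yields:
  a_Q = 1993/8326
  a_R = 899/4163
  a_S = 1473/8326
  a_T = 659/4163

Starting state is T, so the absorption probability is a_T = 659/4163.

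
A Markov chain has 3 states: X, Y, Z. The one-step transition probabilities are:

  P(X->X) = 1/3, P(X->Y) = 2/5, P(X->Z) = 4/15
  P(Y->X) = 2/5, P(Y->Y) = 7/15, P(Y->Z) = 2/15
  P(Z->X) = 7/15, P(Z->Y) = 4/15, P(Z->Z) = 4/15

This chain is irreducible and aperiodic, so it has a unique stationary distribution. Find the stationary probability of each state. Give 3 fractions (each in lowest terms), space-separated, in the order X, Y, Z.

Answer: 40/103 41/103 22/103

Derivation:
The stationary distribution satisfies pi = pi * P, i.e.:
  pi_X = 1/3*pi_X + 2/5*pi_Y + 7/15*pi_Z
  pi_Y = 2/5*pi_X + 7/15*pi_Y + 4/15*pi_Z
  pi_Z = 4/15*pi_X + 2/15*pi_Y + 4/15*pi_Z
with normalization: pi_X + pi_Y + pi_Z = 1.

Using the first 2 balance equations plus normalization, the linear system A*pi = b is:
  [-2/3, 2/5, 7/15] . pi = 0
  [2/5, -8/15, 4/15] . pi = 0
  [1, 1, 1] . pi = 1

Solving yields:
  pi_X = 40/103
  pi_Y = 41/103
  pi_Z = 22/103

Verification (pi * P):
  40/103*1/3 + 41/103*2/5 + 22/103*7/15 = 40/103 = pi_X  (ok)
  40/103*2/5 + 41/103*7/15 + 22/103*4/15 = 41/103 = pi_Y  (ok)
  40/103*4/15 + 41/103*2/15 + 22/103*4/15 = 22/103 = pi_Z  (ok)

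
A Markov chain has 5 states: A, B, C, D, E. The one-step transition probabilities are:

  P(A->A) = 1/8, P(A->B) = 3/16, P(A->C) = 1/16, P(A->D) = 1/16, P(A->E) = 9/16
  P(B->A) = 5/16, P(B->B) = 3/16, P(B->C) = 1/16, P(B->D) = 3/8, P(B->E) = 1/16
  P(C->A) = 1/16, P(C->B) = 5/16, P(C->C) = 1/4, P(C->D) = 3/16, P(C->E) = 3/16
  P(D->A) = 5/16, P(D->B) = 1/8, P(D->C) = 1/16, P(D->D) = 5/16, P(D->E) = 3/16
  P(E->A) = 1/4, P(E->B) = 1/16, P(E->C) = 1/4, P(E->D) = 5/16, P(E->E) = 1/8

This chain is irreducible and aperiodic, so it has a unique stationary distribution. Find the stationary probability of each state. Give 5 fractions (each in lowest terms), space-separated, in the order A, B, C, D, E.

Answer: 14504/65033 10323/65033 8552/65033 16273/65033 15381/65033

Derivation:
The stationary distribution satisfies pi = pi * P, i.e.:
  pi_A = 1/8*pi_A + 5/16*pi_B + 1/16*pi_C + 5/16*pi_D + 1/4*pi_E
  pi_B = 3/16*pi_A + 3/16*pi_B + 5/16*pi_C + 1/8*pi_D + 1/16*pi_E
  pi_C = 1/16*pi_A + 1/16*pi_B + 1/4*pi_C + 1/16*pi_D + 1/4*pi_E
  pi_D = 1/16*pi_A + 3/8*pi_B + 3/16*pi_C + 5/16*pi_D + 5/16*pi_E
  pi_E = 9/16*pi_A + 1/16*pi_B + 3/16*pi_C + 3/16*pi_D + 1/8*pi_E
with normalization: pi_A + pi_B + pi_C + pi_D + pi_E = 1.

Using the first 4 balance equations plus normalization, the linear system A*pi = b is:
  [-7/8, 5/16, 1/16, 5/16, 1/4] . pi = 0
  [3/16, -13/16, 5/16, 1/8, 1/16] . pi = 0
  [1/16, 1/16, -3/4, 1/16, 1/4] . pi = 0
  [1/16, 3/8, 3/16, -11/16, 5/16] . pi = 0
  [1, 1, 1, 1, 1] . pi = 1

Solving yields:
  pi_A = 14504/65033
  pi_B = 10323/65033
  pi_C = 8552/65033
  pi_D = 16273/65033
  pi_E = 15381/65033

Verification (pi * P):
  14504/65033*1/8 + 10323/65033*5/16 + 8552/65033*1/16 + 16273/65033*5/16 + 15381/65033*1/4 = 14504/65033 = pi_A  (ok)
  14504/65033*3/16 + 10323/65033*3/16 + 8552/65033*5/16 + 16273/65033*1/8 + 15381/65033*1/16 = 10323/65033 = pi_B  (ok)
  14504/65033*1/16 + 10323/65033*1/16 + 8552/65033*1/4 + 16273/65033*1/16 + 15381/65033*1/4 = 8552/65033 = pi_C  (ok)
  14504/65033*1/16 + 10323/65033*3/8 + 8552/65033*3/16 + 16273/65033*5/16 + 15381/65033*5/16 = 16273/65033 = pi_D  (ok)
  14504/65033*9/16 + 10323/65033*1/16 + 8552/65033*3/16 + 16273/65033*3/16 + 15381/65033*1/8 = 15381/65033 = pi_E  (ok)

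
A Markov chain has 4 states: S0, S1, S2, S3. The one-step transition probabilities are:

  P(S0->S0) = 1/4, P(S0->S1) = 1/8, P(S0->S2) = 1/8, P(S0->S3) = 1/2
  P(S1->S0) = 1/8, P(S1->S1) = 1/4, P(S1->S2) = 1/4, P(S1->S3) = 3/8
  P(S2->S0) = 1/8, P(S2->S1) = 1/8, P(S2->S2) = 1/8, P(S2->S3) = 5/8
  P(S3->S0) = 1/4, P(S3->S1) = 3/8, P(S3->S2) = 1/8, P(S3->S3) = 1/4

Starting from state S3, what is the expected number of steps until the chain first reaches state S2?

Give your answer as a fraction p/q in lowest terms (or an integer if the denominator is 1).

Answer: 56/9

Derivation:
Let h_i = expected steps to first reach S2 from state i.
Boundary: h_S2 = 0.
First-step equations for the other states:
  h_S0 = 1 + 1/4*h_S0 + 1/8*h_S1 + 1/8*h_S2 + 1/2*h_S3
  h_S1 = 1 + 1/8*h_S0 + 1/4*h_S1 + 1/4*h_S2 + 3/8*h_S3
  h_S3 = 1 + 1/4*h_S0 + 3/8*h_S1 + 1/8*h_S2 + 1/4*h_S3

Substituting h_S2 = 0 and rearranging gives the linear system (I - Q) h = 1:
  [3/4, -1/8, -1/2] . (h_S0, h_S1, h_S3) = 1
  [-1/8, 3/4, -3/8] . (h_S0, h_S1, h_S3) = 1
  [-1/4, -3/8, 3/4] . (h_S0, h_S1, h_S3) = 1

Solving yields:
  h_S0 = 32/5
  h_S1 = 248/45
  h_S3 = 56/9

Starting state is S3, so the expected hitting time is h_S3 = 56/9.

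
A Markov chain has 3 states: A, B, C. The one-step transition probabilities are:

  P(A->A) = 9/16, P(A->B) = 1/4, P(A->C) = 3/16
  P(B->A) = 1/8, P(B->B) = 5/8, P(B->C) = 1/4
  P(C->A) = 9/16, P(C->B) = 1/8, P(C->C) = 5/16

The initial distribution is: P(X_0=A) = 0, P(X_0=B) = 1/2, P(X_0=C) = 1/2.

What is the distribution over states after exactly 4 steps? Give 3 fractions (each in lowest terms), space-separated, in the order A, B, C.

Propagating the distribution step by step (d_{t+1} = d_t * P):
d_0 = (A=0, B=1/2, C=1/2)
  d_1[A] = 0*9/16 + 1/2*1/8 + 1/2*9/16 = 11/32
  d_1[B] = 0*1/4 + 1/2*5/8 + 1/2*1/8 = 3/8
  d_1[C] = 0*3/16 + 1/2*1/4 + 1/2*5/16 = 9/32
d_1 = (A=11/32, B=3/8, C=9/32)
  d_2[A] = 11/32*9/16 + 3/8*1/8 + 9/32*9/16 = 51/128
  d_2[B] = 11/32*1/4 + 3/8*5/8 + 9/32*1/8 = 91/256
  d_2[C] = 11/32*3/16 + 3/8*1/4 + 9/32*5/16 = 63/256
d_2 = (A=51/128, B=91/256, C=63/256)
  d_3[A] = 51/128*9/16 + 91/256*1/8 + 63/256*9/16 = 1667/4096
  d_3[B] = 51/128*1/4 + 91/256*5/8 + 63/256*1/8 = 361/1024
  d_3[C] = 51/128*3/16 + 91/256*1/4 + 63/256*5/16 = 985/4096
d_3 = (A=1667/4096, B=361/1024, C=985/4096)
  d_4[A] = 1667/4096*9/16 + 361/1024*1/8 + 985/4096*9/16 = 6689/16384
  d_4[B] = 1667/4096*1/4 + 361/1024*5/8 + 985/4096*1/8 = 11539/32768
  d_4[C] = 1667/4096*3/16 + 361/1024*1/4 + 985/4096*5/16 = 7851/32768
d_4 = (A=6689/16384, B=11539/32768, C=7851/32768)

Answer: 6689/16384 11539/32768 7851/32768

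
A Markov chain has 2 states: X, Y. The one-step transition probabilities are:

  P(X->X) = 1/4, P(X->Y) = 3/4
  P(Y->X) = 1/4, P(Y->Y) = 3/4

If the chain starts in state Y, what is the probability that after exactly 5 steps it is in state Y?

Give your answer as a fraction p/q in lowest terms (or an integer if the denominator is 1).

Answer: 3/4

Derivation:
Computing P^5 by repeated multiplication:
P^1 =
  X: [1/4, 3/4]
  Y: [1/4, 3/4]
P^2 =
  X: [1/4, 3/4]
  Y: [1/4, 3/4]
P^3 =
  X: [1/4, 3/4]
  Y: [1/4, 3/4]
P^4 =
  X: [1/4, 3/4]
  Y: [1/4, 3/4]
P^5 =
  X: [1/4, 3/4]
  Y: [1/4, 3/4]

(P^5)[Y -> Y] = 3/4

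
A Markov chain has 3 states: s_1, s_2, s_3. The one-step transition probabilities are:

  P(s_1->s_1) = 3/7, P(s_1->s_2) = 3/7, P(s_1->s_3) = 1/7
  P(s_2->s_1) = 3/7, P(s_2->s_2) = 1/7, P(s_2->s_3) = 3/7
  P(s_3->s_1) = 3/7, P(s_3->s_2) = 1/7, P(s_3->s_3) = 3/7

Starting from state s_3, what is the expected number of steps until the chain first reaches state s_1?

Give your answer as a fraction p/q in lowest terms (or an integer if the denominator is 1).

Let h_i = expected steps to first reach s_1 from state i.
Boundary: h_s_1 = 0.
First-step equations for the other states:
  h_s_2 = 1 + 3/7*h_s_1 + 1/7*h_s_2 + 3/7*h_s_3
  h_s_3 = 1 + 3/7*h_s_1 + 1/7*h_s_2 + 3/7*h_s_3

Substituting h_s_1 = 0 and rearranging gives the linear system (I - Q) h = 1:
  [6/7, -3/7] . (h_s_2, h_s_3) = 1
  [-1/7, 4/7] . (h_s_2, h_s_3) = 1

Solving yields:
  h_s_2 = 7/3
  h_s_3 = 7/3

Starting state is s_3, so the expected hitting time is h_s_3 = 7/3.

Answer: 7/3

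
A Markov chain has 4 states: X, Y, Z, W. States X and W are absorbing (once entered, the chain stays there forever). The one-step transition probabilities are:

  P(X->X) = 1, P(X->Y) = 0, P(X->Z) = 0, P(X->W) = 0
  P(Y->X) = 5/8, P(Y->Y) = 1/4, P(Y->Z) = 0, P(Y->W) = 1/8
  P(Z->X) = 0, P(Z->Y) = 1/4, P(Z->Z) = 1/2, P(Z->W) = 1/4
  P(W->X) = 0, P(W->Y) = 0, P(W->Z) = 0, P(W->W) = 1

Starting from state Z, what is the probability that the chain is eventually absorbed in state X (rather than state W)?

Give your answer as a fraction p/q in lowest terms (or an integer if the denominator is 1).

Answer: 5/12

Derivation:
Let a_i = P(absorbed in X | start in state i).
Boundary conditions: a_X = 1, a_W = 0.
For each transient state i, a_i = sum_j P(i->j) * a_j:
  a_Y = 5/8*a_X + 1/4*a_Y + 0*a_Z + 1/8*a_W
  a_Z = 0*a_X + 1/4*a_Y + 1/2*a_Z + 1/4*a_W

Substituting a_X = 1 and a_W = 0, rearrange to (I - Q) a = r where r[i] = P(i -> X):
  [3/4, 0] . (a_Y, a_Z) = 5/8
  [-1/4, 1/2] . (a_Y, a_Z) = 0

Solving yields:
  a_Y = 5/6
  a_Z = 5/12

Starting state is Z, so the absorption probability is a_Z = 5/12.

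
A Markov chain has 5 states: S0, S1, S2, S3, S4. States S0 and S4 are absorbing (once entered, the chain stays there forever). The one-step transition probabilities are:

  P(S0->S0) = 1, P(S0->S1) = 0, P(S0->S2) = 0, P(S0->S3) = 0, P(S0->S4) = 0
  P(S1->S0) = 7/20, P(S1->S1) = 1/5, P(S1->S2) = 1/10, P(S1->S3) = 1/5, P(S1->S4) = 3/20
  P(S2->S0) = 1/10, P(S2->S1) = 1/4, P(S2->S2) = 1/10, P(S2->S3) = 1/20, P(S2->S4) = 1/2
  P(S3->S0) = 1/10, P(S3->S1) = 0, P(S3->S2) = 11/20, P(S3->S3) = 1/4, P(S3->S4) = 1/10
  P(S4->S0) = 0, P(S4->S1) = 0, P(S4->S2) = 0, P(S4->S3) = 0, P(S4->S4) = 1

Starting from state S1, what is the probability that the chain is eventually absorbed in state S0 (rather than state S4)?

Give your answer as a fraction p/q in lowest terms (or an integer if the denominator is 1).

Answer: 19/34

Derivation:
Let a_i = P(absorbed in S0 | start in state i).
Boundary conditions: a_S0 = 1, a_S4 = 0.
For each transient state i, a_i = sum_j P(i->j) * a_j:
  a_S1 = 7/20*a_S0 + 1/5*a_S1 + 1/10*a_S2 + 1/5*a_S3 + 3/20*a_S4
  a_S2 = 1/10*a_S0 + 1/4*a_S1 + 1/10*a_S2 + 1/20*a_S3 + 1/2*a_S4
  a_S3 = 1/10*a_S0 + 0*a_S1 + 11/20*a_S2 + 1/4*a_S3 + 1/10*a_S4

Substituting a_S0 = 1 and a_S4 = 0, rearrange to (I - Q) a = r where r[i] = P(i -> S0):
  [4/5, -1/10, -1/5] . (a_S1, a_S2, a_S3) = 7/20
  [-1/4, 9/10, -1/20] . (a_S1, a_S2, a_S3) = 1/10
  [0, -11/20, 3/4] . (a_S1, a_S2, a_S3) = 1/10

Solving yields:
  a_S1 = 19/34
  a_S2 = 359/1258
  a_S3 = 431/1258

Starting state is S1, so the absorption probability is a_S1 = 19/34.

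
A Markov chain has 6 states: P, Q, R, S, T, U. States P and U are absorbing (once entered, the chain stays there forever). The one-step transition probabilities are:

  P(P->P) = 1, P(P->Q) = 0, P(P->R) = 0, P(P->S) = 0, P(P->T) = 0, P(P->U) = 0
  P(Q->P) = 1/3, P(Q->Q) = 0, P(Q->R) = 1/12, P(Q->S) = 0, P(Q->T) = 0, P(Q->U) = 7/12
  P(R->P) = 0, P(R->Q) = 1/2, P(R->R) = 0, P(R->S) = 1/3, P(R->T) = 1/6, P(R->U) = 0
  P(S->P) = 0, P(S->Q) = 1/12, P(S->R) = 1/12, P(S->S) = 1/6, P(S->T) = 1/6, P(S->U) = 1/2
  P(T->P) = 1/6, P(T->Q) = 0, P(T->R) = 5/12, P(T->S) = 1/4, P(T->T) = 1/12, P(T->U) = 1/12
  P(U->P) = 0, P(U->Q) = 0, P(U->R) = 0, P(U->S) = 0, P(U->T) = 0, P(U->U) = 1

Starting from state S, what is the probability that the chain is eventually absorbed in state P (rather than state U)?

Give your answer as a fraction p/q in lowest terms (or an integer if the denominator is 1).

Let a_i = P(absorbed in P | start in state i).
Boundary conditions: a_P = 1, a_U = 0.
For each transient state i, a_i = sum_j P(i->j) * a_j:
  a_Q = 1/3*a_P + 0*a_Q + 1/12*a_R + 0*a_S + 0*a_T + 7/12*a_U
  a_R = 0*a_P + 1/2*a_Q + 0*a_R + 1/3*a_S + 1/6*a_T + 0*a_U
  a_S = 0*a_P + 1/12*a_Q + 1/12*a_R + 1/6*a_S + 1/6*a_T + 1/2*a_U
  a_T = 1/6*a_P + 0*a_Q + 5/12*a_R + 1/4*a_S + 1/12*a_T + 1/12*a_U

Substituting a_P = 1 and a_U = 0, rearrange to (I - Q) a = r where r[i] = P(i -> P):
  [1, -1/12, 0, 0] . (a_Q, a_R, a_S, a_T) = 1/3
  [-1/2, 1, -1/3, -1/6] . (a_Q, a_R, a_S, a_T) = 0
  [-1/12, -1/12, 5/6, -1/6] . (a_Q, a_R, a_S, a_T) = 0
  [0, -5/12, -1/4, 11/12] . (a_Q, a_R, a_S, a_T) = 1/6

Solving yields:
  a_Q = 2144/6011
  a_R = 1684/6011
  a_S = 798/6011
  a_T = 2076/6011

Starting state is S, so the absorption probability is a_S = 798/6011.

Answer: 798/6011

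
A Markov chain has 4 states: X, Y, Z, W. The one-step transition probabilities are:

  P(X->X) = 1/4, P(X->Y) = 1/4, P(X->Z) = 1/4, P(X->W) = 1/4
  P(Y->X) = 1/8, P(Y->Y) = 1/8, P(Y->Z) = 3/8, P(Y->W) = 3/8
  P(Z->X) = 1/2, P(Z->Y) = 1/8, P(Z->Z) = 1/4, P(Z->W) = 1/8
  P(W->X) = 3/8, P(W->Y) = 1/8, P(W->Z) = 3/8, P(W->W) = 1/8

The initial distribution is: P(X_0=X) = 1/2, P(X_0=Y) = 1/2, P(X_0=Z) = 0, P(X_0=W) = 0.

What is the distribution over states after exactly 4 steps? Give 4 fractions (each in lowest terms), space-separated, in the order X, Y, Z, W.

Answer: 1343/4096 683/4096 1215/4096 855/4096

Derivation:
Propagating the distribution step by step (d_{t+1} = d_t * P):
d_0 = (X=1/2, Y=1/2, Z=0, W=0)
  d_1[X] = 1/2*1/4 + 1/2*1/8 + 0*1/2 + 0*3/8 = 3/16
  d_1[Y] = 1/2*1/4 + 1/2*1/8 + 0*1/8 + 0*1/8 = 3/16
  d_1[Z] = 1/2*1/4 + 1/2*3/8 + 0*1/4 + 0*3/8 = 5/16
  d_1[W] = 1/2*1/4 + 1/2*3/8 + 0*1/8 + 0*1/8 = 5/16
d_1 = (X=3/16, Y=3/16, Z=5/16, W=5/16)
  d_2[X] = 3/16*1/4 + 3/16*1/8 + 5/16*1/2 + 5/16*3/8 = 11/32
  d_2[Y] = 3/16*1/4 + 3/16*1/8 + 5/16*1/8 + 5/16*1/8 = 19/128
  d_2[Z] = 3/16*1/4 + 3/16*3/8 + 5/16*1/4 + 5/16*3/8 = 5/16
  d_2[W] = 3/16*1/4 + 3/16*3/8 + 5/16*1/8 + 5/16*1/8 = 25/128
d_2 = (X=11/32, Y=19/128, Z=5/16, W=25/128)
  d_3[X] = 11/32*1/4 + 19/128*1/8 + 5/16*1/2 + 25/128*3/8 = 171/512
  d_3[Y] = 11/32*1/4 + 19/128*1/8 + 5/16*1/8 + 25/128*1/8 = 43/256
  d_3[Z] = 11/32*1/4 + 19/128*3/8 + 5/16*1/4 + 25/128*3/8 = 75/256
  d_3[W] = 11/32*1/4 + 19/128*3/8 + 5/16*1/8 + 25/128*1/8 = 105/512
d_3 = (X=171/512, Y=43/256, Z=75/256, W=105/512)
  d_4[X] = 171/512*1/4 + 43/256*1/8 + 75/256*1/2 + 105/512*3/8 = 1343/4096
  d_4[Y] = 171/512*1/4 + 43/256*1/8 + 75/256*1/8 + 105/512*1/8 = 683/4096
  d_4[Z] = 171/512*1/4 + 43/256*3/8 + 75/256*1/4 + 105/512*3/8 = 1215/4096
  d_4[W] = 171/512*1/4 + 43/256*3/8 + 75/256*1/8 + 105/512*1/8 = 855/4096
d_4 = (X=1343/4096, Y=683/4096, Z=1215/4096, W=855/4096)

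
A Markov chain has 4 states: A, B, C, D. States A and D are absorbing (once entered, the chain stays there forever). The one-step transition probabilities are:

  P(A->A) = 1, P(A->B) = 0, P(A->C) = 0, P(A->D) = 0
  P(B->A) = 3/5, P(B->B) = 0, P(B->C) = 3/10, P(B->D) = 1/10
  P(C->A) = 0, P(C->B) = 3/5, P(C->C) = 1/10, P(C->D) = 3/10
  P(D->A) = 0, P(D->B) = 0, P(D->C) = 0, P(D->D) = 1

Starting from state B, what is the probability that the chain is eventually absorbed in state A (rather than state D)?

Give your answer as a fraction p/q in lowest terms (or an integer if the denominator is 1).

Let a_i = P(absorbed in A | start in state i).
Boundary conditions: a_A = 1, a_D = 0.
For each transient state i, a_i = sum_j P(i->j) * a_j:
  a_B = 3/5*a_A + 0*a_B + 3/10*a_C + 1/10*a_D
  a_C = 0*a_A + 3/5*a_B + 1/10*a_C + 3/10*a_D

Substituting a_A = 1 and a_D = 0, rearrange to (I - Q) a = r where r[i] = P(i -> A):
  [1, -3/10] . (a_B, a_C) = 3/5
  [-3/5, 9/10] . (a_B, a_C) = 0

Solving yields:
  a_B = 3/4
  a_C = 1/2

Starting state is B, so the absorption probability is a_B = 3/4.

Answer: 3/4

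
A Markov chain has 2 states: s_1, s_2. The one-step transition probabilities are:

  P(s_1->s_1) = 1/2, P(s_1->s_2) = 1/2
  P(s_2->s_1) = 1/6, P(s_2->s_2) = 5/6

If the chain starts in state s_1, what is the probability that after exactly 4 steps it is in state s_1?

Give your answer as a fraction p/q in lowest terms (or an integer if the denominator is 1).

Answer: 7/27

Derivation:
Computing P^4 by repeated multiplication:
P^1 =
  s_1: [1/2, 1/2]
  s_2: [1/6, 5/6]
P^2 =
  s_1: [1/3, 2/3]
  s_2: [2/9, 7/9]
P^3 =
  s_1: [5/18, 13/18]
  s_2: [13/54, 41/54]
P^4 =
  s_1: [7/27, 20/27]
  s_2: [20/81, 61/81]

(P^4)[s_1 -> s_1] = 7/27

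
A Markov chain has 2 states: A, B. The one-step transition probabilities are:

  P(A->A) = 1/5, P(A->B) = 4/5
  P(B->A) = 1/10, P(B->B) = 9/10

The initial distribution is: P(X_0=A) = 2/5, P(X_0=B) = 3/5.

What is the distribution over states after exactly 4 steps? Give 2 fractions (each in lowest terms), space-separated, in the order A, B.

Propagating the distribution step by step (d_{t+1} = d_t * P):
d_0 = (A=2/5, B=3/5)
  d_1[A] = 2/5*1/5 + 3/5*1/10 = 7/50
  d_1[B] = 2/5*4/5 + 3/5*9/10 = 43/50
d_1 = (A=7/50, B=43/50)
  d_2[A] = 7/50*1/5 + 43/50*1/10 = 57/500
  d_2[B] = 7/50*4/5 + 43/50*9/10 = 443/500
d_2 = (A=57/500, B=443/500)
  d_3[A] = 57/500*1/5 + 443/500*1/10 = 557/5000
  d_3[B] = 57/500*4/5 + 443/500*9/10 = 4443/5000
d_3 = (A=557/5000, B=4443/5000)
  d_4[A] = 557/5000*1/5 + 4443/5000*1/10 = 5557/50000
  d_4[B] = 557/5000*4/5 + 4443/5000*9/10 = 44443/50000
d_4 = (A=5557/50000, B=44443/50000)

Answer: 5557/50000 44443/50000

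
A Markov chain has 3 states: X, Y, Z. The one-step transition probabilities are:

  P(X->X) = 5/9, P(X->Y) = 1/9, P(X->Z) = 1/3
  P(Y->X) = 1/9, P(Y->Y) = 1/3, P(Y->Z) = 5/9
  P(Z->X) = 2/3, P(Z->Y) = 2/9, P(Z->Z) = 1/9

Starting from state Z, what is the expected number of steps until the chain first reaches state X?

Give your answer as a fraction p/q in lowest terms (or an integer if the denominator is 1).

Answer: 36/19

Derivation:
Let h_i = expected steps to first reach X from state i.
Boundary: h_X = 0.
First-step equations for the other states:
  h_Y = 1 + 1/9*h_X + 1/3*h_Y + 5/9*h_Z
  h_Z = 1 + 2/3*h_X + 2/9*h_Y + 1/9*h_Z

Substituting h_X = 0 and rearranging gives the linear system (I - Q) h = 1:
  [2/3, -5/9] . (h_Y, h_Z) = 1
  [-2/9, 8/9] . (h_Y, h_Z) = 1

Solving yields:
  h_Y = 117/38
  h_Z = 36/19

Starting state is Z, so the expected hitting time is h_Z = 36/19.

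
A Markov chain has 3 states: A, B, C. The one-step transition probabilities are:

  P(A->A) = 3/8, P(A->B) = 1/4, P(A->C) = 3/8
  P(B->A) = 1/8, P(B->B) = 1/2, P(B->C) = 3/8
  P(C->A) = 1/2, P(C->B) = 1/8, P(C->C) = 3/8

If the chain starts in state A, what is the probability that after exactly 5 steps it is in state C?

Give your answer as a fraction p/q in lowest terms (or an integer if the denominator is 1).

Computing P^5 by repeated multiplication:
P^1 =
  A: [3/8, 1/4, 3/8]
  B: [1/8, 1/2, 3/8]
  C: [1/2, 1/8, 3/8]
P^2 =
  A: [23/64, 17/64, 3/8]
  B: [19/64, 21/64, 3/8]
  C: [25/64, 15/64, 3/8]
P^3 =
  A: [91/256, 69/256, 3/8]
  B: [87/256, 73/256, 3/8]
  C: [93/256, 67/256, 3/8]
P^4 =
  A: [363/1024, 277/1024, 3/8]
  B: [359/1024, 281/1024, 3/8]
  C: [365/1024, 275/1024, 3/8]
P^5 =
  A: [1451/4096, 1109/4096, 3/8]
  B: [1447/4096, 1113/4096, 3/8]
  C: [1453/4096, 1107/4096, 3/8]

(P^5)[A -> C] = 3/8

Answer: 3/8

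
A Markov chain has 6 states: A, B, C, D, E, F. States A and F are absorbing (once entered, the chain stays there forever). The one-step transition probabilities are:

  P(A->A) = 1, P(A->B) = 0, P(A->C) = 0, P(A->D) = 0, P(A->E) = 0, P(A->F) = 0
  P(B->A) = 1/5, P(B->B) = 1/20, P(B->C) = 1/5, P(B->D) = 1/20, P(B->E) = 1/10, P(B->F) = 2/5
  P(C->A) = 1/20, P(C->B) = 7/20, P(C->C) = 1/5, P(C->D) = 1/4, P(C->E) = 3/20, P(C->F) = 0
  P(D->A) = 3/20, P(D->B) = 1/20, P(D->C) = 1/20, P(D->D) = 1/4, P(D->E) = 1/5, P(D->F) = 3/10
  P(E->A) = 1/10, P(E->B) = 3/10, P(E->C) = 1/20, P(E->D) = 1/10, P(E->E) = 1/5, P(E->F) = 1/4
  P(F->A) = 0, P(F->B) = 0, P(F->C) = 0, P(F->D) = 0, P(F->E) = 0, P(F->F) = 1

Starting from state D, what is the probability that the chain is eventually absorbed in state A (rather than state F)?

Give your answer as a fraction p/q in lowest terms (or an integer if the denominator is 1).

Let a_i = P(absorbed in A | start in state i).
Boundary conditions: a_A = 1, a_F = 0.
For each transient state i, a_i = sum_j P(i->j) * a_j:
  a_B = 1/5*a_A + 1/20*a_B + 1/5*a_C + 1/20*a_D + 1/10*a_E + 2/5*a_F
  a_C = 1/20*a_A + 7/20*a_B + 1/5*a_C + 1/4*a_D + 3/20*a_E + 0*a_F
  a_D = 3/20*a_A + 1/20*a_B + 1/20*a_C + 1/4*a_D + 1/5*a_E + 3/10*a_F
  a_E = 1/10*a_A + 3/10*a_B + 1/20*a_C + 1/10*a_D + 1/5*a_E + 1/4*a_F

Substituting a_A = 1 and a_F = 0, rearrange to (I - Q) a = r where r[i] = P(i -> A):
  [19/20, -1/5, -1/20, -1/10] . (a_B, a_C, a_D, a_E) = 1/5
  [-7/20, 4/5, -1/4, -3/20] . (a_B, a_C, a_D, a_E) = 1/20
  [-1/20, -1/20, 3/4, -1/5] . (a_B, a_C, a_D, a_E) = 3/20
  [-3/10, -1/20, -1/10, 4/5] . (a_B, a_C, a_D, a_E) = 1/10

Solving yields:
  a_B = 18833/55332
  a_C = 5185/13833
  a_D = 347/1044
  a_E = 101/318

Starting state is D, so the absorption probability is a_D = 347/1044.

Answer: 347/1044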